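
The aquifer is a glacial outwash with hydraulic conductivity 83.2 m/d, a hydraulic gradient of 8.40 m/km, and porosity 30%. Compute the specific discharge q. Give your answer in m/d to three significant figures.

q = Ki = 83.2 × 0.0084 = 0.6989 m/d

0.699 m/d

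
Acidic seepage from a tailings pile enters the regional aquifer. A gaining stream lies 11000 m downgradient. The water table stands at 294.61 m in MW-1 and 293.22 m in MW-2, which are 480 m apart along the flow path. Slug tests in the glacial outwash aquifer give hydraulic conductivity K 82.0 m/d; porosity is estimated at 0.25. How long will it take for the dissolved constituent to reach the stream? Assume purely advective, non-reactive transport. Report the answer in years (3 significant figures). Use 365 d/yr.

31.7 years

Hydraulic gradient i = (294.61 − 293.22) / 480 = 1.39 / 480 = 0.002896
Specific discharge q = 82.0 × 0.002896 = 0.2375 m/d
Average linear velocity = 0.2375 / 0.25 = 0.9498 m/d
t = L / v = 11000 / 0.9498 = 11580 d
   = 11580 / 365 = 31.7 yr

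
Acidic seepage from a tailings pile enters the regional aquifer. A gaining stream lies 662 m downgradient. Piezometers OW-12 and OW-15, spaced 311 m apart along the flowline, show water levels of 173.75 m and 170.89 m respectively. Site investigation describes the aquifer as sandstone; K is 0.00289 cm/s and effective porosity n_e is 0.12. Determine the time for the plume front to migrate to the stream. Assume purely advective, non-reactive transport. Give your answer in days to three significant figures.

Hydraulic gradient i = (173.75 − 170.89) / 311 = 2.86 / 311 = 0.009196
K = 0.00289 cm/s × 864 = 2.497 m/d
Specific discharge q = 2.497 × 0.009196 = 0.02296 m/d
Seepage velocity v = q / n = 0.02296 / 0.12 = 0.1914 m/d
t = L / v = 662 / 0.1914 = 3460 d

3460 days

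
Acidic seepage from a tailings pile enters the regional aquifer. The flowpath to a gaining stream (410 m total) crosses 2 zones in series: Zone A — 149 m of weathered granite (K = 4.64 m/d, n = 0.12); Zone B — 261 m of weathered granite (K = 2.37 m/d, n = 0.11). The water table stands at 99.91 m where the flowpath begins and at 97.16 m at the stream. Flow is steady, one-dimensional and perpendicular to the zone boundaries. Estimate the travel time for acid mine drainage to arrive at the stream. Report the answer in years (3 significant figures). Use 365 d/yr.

Total head drop ΔH = 99.91 − 97.16 = 2.75 m
Continuity: the same q passes through each zone, so ΔH = q·Σ(L_j/K_j) — the zones act as resistances in series.
Σ(L/K) = 149/4.64 + 261/2.37 = 32.11 + 110.1 = 142.2 d
q = ΔH / Σ(L/K) = 2.75 / 142.2 = 0.01933 m/d (same in every zone)
Zone A: v = q/n = 0.01933/0.12 = 0.1611 m/d → t_A = 149/0.1611 = 924.8 d
Zone B: v = q/n = 0.01933/0.11 = 0.1758 m/d → t_B = 261/0.1758 = 1485 d
Total t = 924.8 + 1485 = 2410 d
   = 2410 / 365 = 6.60 yr

6.60 years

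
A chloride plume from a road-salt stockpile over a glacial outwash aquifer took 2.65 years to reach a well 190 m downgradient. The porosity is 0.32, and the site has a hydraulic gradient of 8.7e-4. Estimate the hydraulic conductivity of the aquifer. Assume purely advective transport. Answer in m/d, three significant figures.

t = 2.65 years = 967.3 d
v = L / t = 190 / 967.3 = 0.1964 m/d
K = v · n / i = 0.1964 × 0.32 / 8.7e-4 = 72.3 m/d

72.3 m/d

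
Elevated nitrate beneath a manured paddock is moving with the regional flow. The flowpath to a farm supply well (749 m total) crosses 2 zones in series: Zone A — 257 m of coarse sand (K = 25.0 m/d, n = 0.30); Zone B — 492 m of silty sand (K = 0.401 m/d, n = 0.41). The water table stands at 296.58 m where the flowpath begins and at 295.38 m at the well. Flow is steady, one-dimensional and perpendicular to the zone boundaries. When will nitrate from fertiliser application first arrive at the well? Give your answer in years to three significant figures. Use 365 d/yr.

788 years

Total head drop ΔH = 296.58 − 295.38 = 1.20 m
Continuity: the same q passes through each zone, so ΔH = q·Σ(L_j/K_j) — the zones act as resistances in series.
Σ(L/K) = 257/25.0 + 492/0.401 = 10.28 + 1227 = 1237 d
q = ΔH / Σ(L/K) = 1.20 / 1237 = 9.699e-4 m/d (same in every zone)
Zone A: v = q/n = 9.699e-4/0.30 = 0.003233 m/d → t_A = 257/0.003233 = 79490 d
Zone B: v = q/n = 9.699e-4/0.41 = 0.002366 m/d → t_B = 492/0.002366 = 208000 d
Total t = 79490 + 208000 = 287500 d
   = 287500 / 365 = 788 yr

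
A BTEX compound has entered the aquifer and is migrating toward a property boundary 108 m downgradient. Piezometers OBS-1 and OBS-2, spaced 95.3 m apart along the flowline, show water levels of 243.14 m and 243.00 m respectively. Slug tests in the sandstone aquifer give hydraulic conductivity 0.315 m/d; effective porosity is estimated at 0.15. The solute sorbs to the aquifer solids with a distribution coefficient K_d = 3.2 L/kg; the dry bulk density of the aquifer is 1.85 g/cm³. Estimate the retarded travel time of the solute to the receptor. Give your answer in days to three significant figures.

1.42e6 days

Hydraulic gradient i = (243.14 − 243.00) / 95.3 = 0.14 / 95.3 = 0.001469
q = Ki = 0.315 × 0.001469 = 4.627e-4 m/d
v_s = q/n_e = 4.627e-4/0.15 = 0.003085 m/d
Retardation R = 1 + ρ_b·K_d/n = 1 + 1.85×3.2/0.15 = 40.47
Contaminant velocity v_c = v/R = 0.003085/40.47 = 7.624e-5 m/d
t = L/v_c = 108/7.624e-5 = 1.417e6 d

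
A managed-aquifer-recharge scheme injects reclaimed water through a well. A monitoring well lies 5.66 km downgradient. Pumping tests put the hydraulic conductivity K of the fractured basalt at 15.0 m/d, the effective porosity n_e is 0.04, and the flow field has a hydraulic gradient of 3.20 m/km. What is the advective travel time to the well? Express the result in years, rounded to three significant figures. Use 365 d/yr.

Darcy flux q = K·i = 15.0 × 0.0032 = 0.04800 m/d
Seepage velocity v = q / n = 0.04800 / 0.04 = 1.200 m/d
L = 5.66 km = 5660 m
t = L / v = 5660 / 1.200 = 4717 d
   = 4717 / 365 = 12.9 yr

12.9 years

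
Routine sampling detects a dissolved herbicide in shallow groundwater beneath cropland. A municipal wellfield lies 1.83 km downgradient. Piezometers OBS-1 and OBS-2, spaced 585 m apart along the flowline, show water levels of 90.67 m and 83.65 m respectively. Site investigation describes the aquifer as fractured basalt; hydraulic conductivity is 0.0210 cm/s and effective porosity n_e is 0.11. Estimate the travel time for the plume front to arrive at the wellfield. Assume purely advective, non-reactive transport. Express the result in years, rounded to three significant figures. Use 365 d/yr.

Hydraulic gradient i = (90.67 − 83.65) / 585 = 7.02 / 585 = 0.01200
K = 0.0210 cm/s × 864 = 18.14 m/d
Darcy flux q = K·i = 18.14 × 0.01200 = 0.2177 m/d
Average linear velocity = 0.2177 / 0.11 = 1.979 m/d
L = 1.83 km = 1830 m
t = L / v = 1830 / 1.979 = 924.5 d
   = 924.5 / 365 = 2.53 yr

2.53 years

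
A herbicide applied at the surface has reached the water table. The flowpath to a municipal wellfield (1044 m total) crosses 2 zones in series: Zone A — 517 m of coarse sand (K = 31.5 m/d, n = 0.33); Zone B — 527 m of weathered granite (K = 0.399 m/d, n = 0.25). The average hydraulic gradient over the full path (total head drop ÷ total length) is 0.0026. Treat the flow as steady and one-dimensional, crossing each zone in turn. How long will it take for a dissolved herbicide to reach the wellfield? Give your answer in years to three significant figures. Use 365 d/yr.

408 years

Continuity: the same q passes through each zone, so ΔH = q·Σ(L_j/K_j) — the zones act as resistances in series.
Σ(L/K) = 517/31.5 + 527/0.399 = 16.41 + 1321 = 1337 d
K_eq = L_total / Σ(L/K) = 1044 / 1337 = 0.7807 m/d
q = K_eq · i = 0.7807 × 0.0026 = 0.002030 m/d (same in every zone)
Zone A: v = q/n = 0.002030/0.33 = 0.006151 m/d → t_A = 517/0.006151 = 84050 d
Zone B: v = q/n = 0.002030/0.25 = 0.008120 m/d → t_B = 527/0.008120 = 64900 d
Total t = 84050 + 64900 = 149000 d
   = 149000 / 365 = 408 yr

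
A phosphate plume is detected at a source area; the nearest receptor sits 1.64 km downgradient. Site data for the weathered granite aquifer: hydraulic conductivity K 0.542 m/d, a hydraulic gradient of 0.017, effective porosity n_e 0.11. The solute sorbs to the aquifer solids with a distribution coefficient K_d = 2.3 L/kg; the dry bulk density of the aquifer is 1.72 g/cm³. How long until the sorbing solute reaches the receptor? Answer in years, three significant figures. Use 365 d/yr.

1980 years

Specific discharge q = 0.542 × 0.017 = 0.009214 m/d
Average linear velocity = 0.009214 / 0.11 = 0.08376 m/d
Retardation R = 1 + ρ_b·K_d/n = 1 + 1.72×2.3/0.11 = 36.96
Contaminant velocity v_c = v/R = 0.08376/36.96 = 0.002266 m/d
L = 1.64 km = 1640 m
t = L/v_c = 1640/0.002266 = 723700 d
   = 723700/365 = 1980 yr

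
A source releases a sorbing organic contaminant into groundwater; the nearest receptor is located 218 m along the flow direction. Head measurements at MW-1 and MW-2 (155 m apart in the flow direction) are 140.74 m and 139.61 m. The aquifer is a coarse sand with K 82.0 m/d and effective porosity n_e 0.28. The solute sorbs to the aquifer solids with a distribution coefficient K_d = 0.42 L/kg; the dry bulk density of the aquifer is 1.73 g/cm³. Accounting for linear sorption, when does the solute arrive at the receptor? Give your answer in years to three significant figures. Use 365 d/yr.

Hydraulic gradient i = (140.74 − 139.61) / 155 = 1.13 / 155 = 0.007290
Darcy flux q = K·i = 82.0 × 0.007290 = 0.5978 m/d
v_s = q/n_e = 0.5978/0.28 = 2.135 m/d
Retardation R = 1 + ρ_b·K_d/n = 1 + 1.73×0.42/0.28 = 3.595
Contaminant velocity v_c = v/R = 2.135/3.595 = 0.5939 m/d
t = L/v_c = 218/0.5939 = 367.1 d
   = 367.1/365 = 1.01 yr

1.01 years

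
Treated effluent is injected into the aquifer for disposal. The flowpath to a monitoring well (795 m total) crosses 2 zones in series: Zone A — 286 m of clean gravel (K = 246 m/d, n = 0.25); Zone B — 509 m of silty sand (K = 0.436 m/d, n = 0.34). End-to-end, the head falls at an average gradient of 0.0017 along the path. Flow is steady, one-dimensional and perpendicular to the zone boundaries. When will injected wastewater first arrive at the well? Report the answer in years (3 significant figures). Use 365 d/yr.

579 years

For zones in series the flux q is common to all zones; the equivalent conductivity is the harmonic (thickness-weighted) mean, K_eq = L_total / Σ(L_j/K_j).
Σ(L/K) = 286/246 + 509/0.436 = 1.163 + 1167 = 1169 d
K_eq = L_total / Σ(L/K) = 795 / 1169 = 0.6803 m/d
q = K_eq · i = 0.6803 × 0.0017 = 0.001157 m/d (same in every zone)
Zone A: v = q/n = 0.001157/0.25 = 0.004626 m/d → t_A = 286/0.004626 = 61820 d
Zone B: v = q/n = 0.001157/0.34 = 0.003402 m/d → t_B = 509/0.003402 = 149600 d
Total t = 61820 + 149600 = 211500 d
   = 211500 / 365 = 579 yr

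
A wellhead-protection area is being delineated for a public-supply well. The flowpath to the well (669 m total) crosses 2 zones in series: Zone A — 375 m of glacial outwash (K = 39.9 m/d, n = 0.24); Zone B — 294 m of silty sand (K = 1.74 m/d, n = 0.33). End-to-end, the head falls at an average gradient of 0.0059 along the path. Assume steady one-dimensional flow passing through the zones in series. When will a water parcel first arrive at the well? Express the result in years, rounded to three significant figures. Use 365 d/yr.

23.2 years

Steady 1-D flow in series ⇒ the Darcy flux q is identical in every zone and the zone head losses add (resistances L/K in series).
Σ(L/K) = 375/39.9 + 294/1.74 = 9.398 + 169.0 = 178.4 d
K_eq = L_total / Σ(L/K) = 669 / 178.4 = 3.751 m/d
q = K_eq · i = 3.751 × 0.0059 = 0.02213 m/d (same in every zone)
Zone A: v = q/n = 0.02213/0.24 = 0.09221 m/d → t_A = 375/0.09221 = 4067 d
Zone B: v = q/n = 0.02213/0.33 = 0.06706 m/d → t_B = 294/0.06706 = 4384 d
Total t = 4067 + 4384 = 8451 d
   = 8451 / 365 = 23.2 yr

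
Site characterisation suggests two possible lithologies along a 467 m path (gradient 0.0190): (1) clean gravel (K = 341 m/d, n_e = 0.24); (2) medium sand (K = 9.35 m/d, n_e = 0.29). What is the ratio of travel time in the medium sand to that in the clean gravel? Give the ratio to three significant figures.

44.1

Unit 1 (clean gravel): v = 341×0.019/0.24 = 27.00 m/d, t = 467/27.00 = 17.30 d
Unit 2 (medium sand): v = 9.35×0.019/0.29 = 0.6126 m/d, t = 467/0.6126 = 762.3 d
t(medium sand) / t(clean gravel) = 762.3/17.30 = 44.1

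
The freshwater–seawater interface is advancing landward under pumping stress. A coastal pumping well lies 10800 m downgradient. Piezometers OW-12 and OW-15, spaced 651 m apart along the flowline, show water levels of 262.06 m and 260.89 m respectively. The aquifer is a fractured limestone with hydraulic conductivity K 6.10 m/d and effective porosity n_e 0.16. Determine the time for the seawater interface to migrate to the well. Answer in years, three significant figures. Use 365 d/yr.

432 years

Hydraulic gradient i = (262.06 − 260.89) / 651 = 1.17 / 651 = 0.001797
q = Ki = 6.10 × 0.001797 = 0.01096 m/d
Seepage velocity v = q / n = 0.01096 / 0.16 = 0.06852 m/d
t = L / v = 10800 / 0.06852 = 157600 d
   = 157600 / 365 = 432 yr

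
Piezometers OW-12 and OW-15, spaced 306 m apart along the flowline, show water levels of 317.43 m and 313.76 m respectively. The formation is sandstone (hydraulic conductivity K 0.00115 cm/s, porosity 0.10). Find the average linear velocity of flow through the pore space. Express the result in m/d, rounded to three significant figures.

0.119 m/d

Hydraulic gradient i = (317.43 − 313.76) / 306 = 3.67 / 306 = 0.01199
K = 0.00115 cm/s × 864 = 0.9936 m/d
Darcy flux q = K·i = 0.9936 × 0.01199 = 0.01192 m/d
Average linear velocity = 0.01192 / 0.10 = 0.1192 m/d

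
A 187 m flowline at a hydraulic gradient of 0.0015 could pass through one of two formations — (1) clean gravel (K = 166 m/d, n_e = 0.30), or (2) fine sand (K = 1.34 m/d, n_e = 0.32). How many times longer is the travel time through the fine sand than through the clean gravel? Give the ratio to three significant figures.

Unit 1 (clean gravel): v = 166×0.0015/0.30 = 0.8300 m/d, t = 187/0.8300 = 225.3 d
Unit 2 (fine sand): v = 1.34×0.0015/0.32 = 0.006281 m/d, t = 187/0.006281 = 29770 d
t(fine sand) / t(clean gravel) = 29770/225.3 = 132

132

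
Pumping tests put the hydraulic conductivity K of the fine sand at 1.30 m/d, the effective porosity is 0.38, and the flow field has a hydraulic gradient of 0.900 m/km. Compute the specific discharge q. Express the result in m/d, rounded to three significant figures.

0.00117 m/d

Specific discharge q = 1.30 × 9.0e-4 = 0.001170 m/d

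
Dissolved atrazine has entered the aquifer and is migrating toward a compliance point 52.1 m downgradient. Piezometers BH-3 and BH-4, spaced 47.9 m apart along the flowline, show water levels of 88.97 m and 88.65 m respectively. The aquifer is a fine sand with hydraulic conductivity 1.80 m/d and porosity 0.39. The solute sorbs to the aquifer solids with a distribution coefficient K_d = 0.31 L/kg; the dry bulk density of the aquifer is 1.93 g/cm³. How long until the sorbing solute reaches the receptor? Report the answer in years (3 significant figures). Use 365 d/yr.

11.7 years

Hydraulic gradient i = (88.97 − 88.65) / 47.9 = 0.32 / 47.9 = 0.006681
Darcy flux q = K·i = 1.80 × 0.006681 = 0.01203 m/d
v = Ki/n = 1.80·0.006681/0.39 = 0.03083 m/d
Retardation R = 1 + ρ_b·K_d/n = 1 + 1.93×0.31/0.39 = 2.534
Contaminant velocity v_c = v/R = 0.03083/2.534 = 0.01217 m/d
t = L/v_c = 52.1/0.01217 = 4282 d
   = 4282/365 = 11.7 yr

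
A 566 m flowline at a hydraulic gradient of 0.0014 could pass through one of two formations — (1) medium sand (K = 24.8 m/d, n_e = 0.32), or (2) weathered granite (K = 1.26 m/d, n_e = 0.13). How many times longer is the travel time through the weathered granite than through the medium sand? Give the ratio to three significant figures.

8.00

Unit 1 (medium sand): v = 24.8×0.0014/0.32 = 0.1085 m/d, t = 566/0.1085 = 5217 d
Unit 2 (weathered granite): v = 1.26×0.0014/0.13 = 0.01357 m/d, t = 566/0.01357 = 41710 d
t(weathered granite) / t(medium sand) = 41710/5217 = 8.00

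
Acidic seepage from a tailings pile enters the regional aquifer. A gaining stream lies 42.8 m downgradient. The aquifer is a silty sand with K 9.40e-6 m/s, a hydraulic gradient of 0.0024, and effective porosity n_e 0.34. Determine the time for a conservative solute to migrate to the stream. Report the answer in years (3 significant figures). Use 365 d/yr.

K = 9.40e-6 m/s × 86400 s/d = 0.8122 m/d
Specific discharge q = 0.8122 × 0.0024 = 0.001949 m/d
v = Ki/n = 0.8122·0.0024/0.34 = 0.005733 m/d
t = L / v = 42.8 / 0.005733 = 7466 d
   = 7466 / 365 = 20.5 yr

20.5 years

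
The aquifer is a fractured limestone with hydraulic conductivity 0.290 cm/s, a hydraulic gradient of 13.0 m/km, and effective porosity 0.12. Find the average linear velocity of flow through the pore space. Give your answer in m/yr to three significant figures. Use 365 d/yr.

K = 0.290 cm/s × 864 = 250.6 m/d
Darcy flux q = K·i = 250.6 × 0.013 = 3.257 m/d
Seepage velocity v = q / n = 3.257 / 0.12 = 27.14 m/d
   = 27.14 × 365 = 9910 m/yr

9910 m/yr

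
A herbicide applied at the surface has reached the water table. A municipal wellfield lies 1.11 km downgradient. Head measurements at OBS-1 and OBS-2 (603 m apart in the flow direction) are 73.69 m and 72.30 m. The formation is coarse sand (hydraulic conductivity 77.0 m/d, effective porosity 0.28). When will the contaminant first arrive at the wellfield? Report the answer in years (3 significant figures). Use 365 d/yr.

4.80 years

Hydraulic gradient i = (73.69 − 72.30) / 603 = 1.39 / 603 = 0.002305
Darcy flux q = K·i = 77.0 × 0.002305 = 0.1775 m/d
Average linear velocity = 0.1775 / 0.28 = 0.6339 m/d
L = 1.11 km = 1110 m
t = L / v = 1110 / 0.6339 = 1751 d
   = 1751 / 365 = 4.80 yr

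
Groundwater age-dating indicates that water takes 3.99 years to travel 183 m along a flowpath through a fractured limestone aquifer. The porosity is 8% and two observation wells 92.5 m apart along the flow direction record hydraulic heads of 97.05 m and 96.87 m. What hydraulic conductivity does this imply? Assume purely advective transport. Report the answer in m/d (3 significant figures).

Hydraulic gradient i = (97.05 − 96.87) / 92.5 = 0.18 / 92.5 = 0.001946
t = 3.99 years = 1456 d
v = L / t = 183 / 1456 = 0.1257 m/d
K = v · n / i = 0.1257 × 0.08 / 0.001946 = 5.17 m/d

5.17 m/d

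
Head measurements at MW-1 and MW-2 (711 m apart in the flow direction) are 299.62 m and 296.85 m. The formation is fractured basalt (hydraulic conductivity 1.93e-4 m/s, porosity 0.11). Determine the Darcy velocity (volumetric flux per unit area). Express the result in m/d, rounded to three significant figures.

Hydraulic gradient i = (299.62 − 296.85) / 711 = 2.77 / 711 = 0.003896
K = 1.93e-4 m/s × 86400 s/d = 16.68 m/d
Darcy flux q = K·i = 16.68 × 0.003896 = 0.06497 m/d

0.0650 m/d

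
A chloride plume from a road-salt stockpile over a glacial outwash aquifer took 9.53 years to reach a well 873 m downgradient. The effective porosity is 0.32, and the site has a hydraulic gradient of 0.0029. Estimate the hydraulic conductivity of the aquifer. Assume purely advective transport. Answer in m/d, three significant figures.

27.7 m/d

t = 9.53 years = 3478 d
v = L / t = 873 / 3478 = 0.2510 m/d
K = v · n / i = 0.2510 × 0.32 / 0.0029 = 27.7 m/d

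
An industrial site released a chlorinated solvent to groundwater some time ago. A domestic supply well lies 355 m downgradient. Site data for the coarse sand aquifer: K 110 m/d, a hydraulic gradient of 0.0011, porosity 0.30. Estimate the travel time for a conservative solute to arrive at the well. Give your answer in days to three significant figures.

Specific discharge q = 110 × 0.0011 = 0.1210 m/d
Seepage velocity v = q / n = 0.1210 / 0.30 = 0.4033 m/d
t = L / v = 355 / 0.4033 = 880.2 d

880 days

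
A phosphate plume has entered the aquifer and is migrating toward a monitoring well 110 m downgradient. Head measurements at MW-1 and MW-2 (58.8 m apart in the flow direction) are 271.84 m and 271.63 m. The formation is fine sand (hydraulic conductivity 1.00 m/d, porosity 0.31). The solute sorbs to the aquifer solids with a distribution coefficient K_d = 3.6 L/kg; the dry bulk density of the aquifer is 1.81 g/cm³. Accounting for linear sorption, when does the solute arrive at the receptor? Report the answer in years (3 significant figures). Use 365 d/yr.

Hydraulic gradient i = (271.84 − 271.63) / 58.8 = 0.21 / 58.8 = 0.003571
q = Ki = 1.00 × 0.003571 = 0.003571 m/d
Seepage velocity v = q / n = 0.003571 / 0.31 = 0.01152 m/d
Retardation R = 1 + ρ_b·K_d/n = 1 + 1.81×3.6/0.31 = 22.02
Contaminant velocity v_c = v/R = 0.01152/22.02 = 5.232e-4 m/d
t = L/v_c = 110/5.232e-4 = 210200 d
   = 210200/365 = 576 yr

576 years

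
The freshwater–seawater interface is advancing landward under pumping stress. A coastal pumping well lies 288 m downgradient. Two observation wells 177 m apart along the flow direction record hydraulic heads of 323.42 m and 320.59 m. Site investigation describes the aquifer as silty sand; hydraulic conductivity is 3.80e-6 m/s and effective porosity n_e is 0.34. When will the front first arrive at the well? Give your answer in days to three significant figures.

Hydraulic gradient i = (323.42 − 320.59) / 177 = 2.83 / 177 = 0.01599
K = 3.80e-6 m/s × 86400 s/d = 0.3283 m/d
Specific discharge q = 0.3283 × 0.01599 = 0.005249 m/d
Seepage velocity v = q / n = 0.005249 / 0.34 = 0.01544 m/d
t = L / v = 288 / 0.01544 = 18650 d

18700 days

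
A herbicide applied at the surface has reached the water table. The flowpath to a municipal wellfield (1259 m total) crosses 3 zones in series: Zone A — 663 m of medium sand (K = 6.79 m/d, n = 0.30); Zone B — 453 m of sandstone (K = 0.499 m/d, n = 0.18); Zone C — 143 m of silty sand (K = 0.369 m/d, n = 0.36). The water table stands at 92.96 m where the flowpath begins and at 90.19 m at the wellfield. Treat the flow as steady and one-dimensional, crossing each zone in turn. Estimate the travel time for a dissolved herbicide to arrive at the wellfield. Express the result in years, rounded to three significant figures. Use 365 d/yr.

Total head drop ΔH = 92.96 − 90.19 = 2.77 m
Steady 1-D flow in series ⇒ the Darcy flux q is identical in every zone and the zone head losses add (resistances L/K in series).
Σ(L/K) = 663/6.79 + 453/0.499 + 143/0.369 = 97.64 + 907.8 + 387.5 = 1393 d
q = ΔH / Σ(L/K) = 2.77 / 1393 = 0.001989 m/d (same in every zone)
Zone A: v = q/n = 0.001989/0.30 = 0.006628 m/d → t_A = 663/0.006628 = 100000 d
Zone B: v = q/n = 0.001989/0.18 = 0.01105 m/d → t_B = 453/0.01105 = 41010 d
Zone C: v = q/n = 0.001989/0.36 = 0.005524 m/d → t_C = 143/0.005524 = 25890 d
Total t = 100000 + 41010 + 25890 = 166900 d
   = 166900 / 365 = 457 yr

457 years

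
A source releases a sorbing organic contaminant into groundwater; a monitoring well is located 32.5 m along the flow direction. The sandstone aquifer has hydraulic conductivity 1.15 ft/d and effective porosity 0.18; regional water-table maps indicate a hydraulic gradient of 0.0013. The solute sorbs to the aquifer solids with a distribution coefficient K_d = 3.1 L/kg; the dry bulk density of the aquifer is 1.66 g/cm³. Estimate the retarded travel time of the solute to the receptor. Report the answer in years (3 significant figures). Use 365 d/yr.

1040 years

K = 1.15 ft/d × 0.3048 = 0.3505 m/d
q = Ki = 0.3505 × 0.0013 = 4.557e-4 m/d
v_s = q/n_e = 4.557e-4/0.18 = 0.002532 m/d
Retardation R = 1 + ρ_b·K_d/n = 1 + 1.66×3.1/0.18 = 29.59
Contaminant velocity v_c = v/R = 0.002532/29.59 = 8.556e-5 m/d
t = L/v_c = 32.5/8.556e-5 = 379900 d
   = 379900/365 = 1040 yr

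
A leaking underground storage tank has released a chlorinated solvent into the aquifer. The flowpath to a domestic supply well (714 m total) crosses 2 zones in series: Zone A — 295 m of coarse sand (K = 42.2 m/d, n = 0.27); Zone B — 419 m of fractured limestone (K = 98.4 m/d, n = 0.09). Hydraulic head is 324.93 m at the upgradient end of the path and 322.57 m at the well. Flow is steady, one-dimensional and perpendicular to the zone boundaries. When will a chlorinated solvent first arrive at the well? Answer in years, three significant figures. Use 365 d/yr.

1.53 years

Total head drop ΔH = 324.93 − 322.57 = 2.36 m
Continuity: the same q passes through each zone, so ΔH = q·Σ(L_j/K_j) — the zones act as resistances in series.
Σ(L/K) = 295/42.2 + 419/98.4 = 6.991 + 4.258 = 11.25 d
q = ΔH / Σ(L/K) = 2.36 / 11.25 = 0.2098 m/d (same in every zone)
Zone A: v = q/n = 0.2098/0.27 = 0.7770 m/d → t_A = 295/0.7770 = 379.6 d
Zone B: v = q/n = 0.2098/0.09 = 2.331 m/d → t_B = 419/2.331 = 179.7 d
Total t = 379.6 + 179.7 = 559.4 d
   = 559.4 / 365 = 1.53 yr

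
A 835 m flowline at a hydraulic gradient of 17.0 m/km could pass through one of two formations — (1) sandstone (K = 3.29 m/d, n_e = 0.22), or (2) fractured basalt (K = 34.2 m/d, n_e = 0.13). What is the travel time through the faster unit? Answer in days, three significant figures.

Unit 1 (sandstone): v = 3.29×0.017/0.22 = 0.2542 m/d, t = 835/0.2542 = 3284 d
Unit 2 (fractured basalt): v = 34.2×0.017/0.13 = 4.472 m/d, t = 835/4.472 = 186.7 d
Faster unit: t = 187 d

187 days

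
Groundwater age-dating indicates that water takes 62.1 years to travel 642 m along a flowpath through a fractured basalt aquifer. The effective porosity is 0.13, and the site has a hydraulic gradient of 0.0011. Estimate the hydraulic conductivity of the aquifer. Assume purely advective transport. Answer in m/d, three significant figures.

3.35 m/d

t = 62.1 years = 22670 d
v = L / t = 642 / 22670 = 0.02832 m/d
K = v · n / i = 0.02832 × 0.13 / 0.0011 = 3.35 m/d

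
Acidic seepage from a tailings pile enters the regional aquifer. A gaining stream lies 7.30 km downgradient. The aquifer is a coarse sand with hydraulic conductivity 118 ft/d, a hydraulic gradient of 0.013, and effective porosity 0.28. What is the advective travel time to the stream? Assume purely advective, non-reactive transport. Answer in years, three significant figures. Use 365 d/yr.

12.0 years

K = 118 ft/d × 0.3048 = 35.97 m/d
q = Ki = 35.97 × 0.013 = 0.4676 m/d
v = Ki/n = 35.97·0.013/0.28 = 1.670 m/d
L = 7.30 km = 7300 m
t = L / v = 7300 / 1.670 = 4372 d
   = 4372 / 365 = 12.0 yr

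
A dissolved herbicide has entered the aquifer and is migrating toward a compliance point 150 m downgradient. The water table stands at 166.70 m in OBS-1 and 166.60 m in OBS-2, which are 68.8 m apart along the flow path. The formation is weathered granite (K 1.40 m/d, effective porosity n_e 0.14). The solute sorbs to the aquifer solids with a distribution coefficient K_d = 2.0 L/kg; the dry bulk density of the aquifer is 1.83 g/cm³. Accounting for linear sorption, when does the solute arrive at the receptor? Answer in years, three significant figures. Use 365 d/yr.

Hydraulic gradient i = (166.70 − 166.60) / 68.8 = 0.10 / 68.8 = 0.001453
q = Ki = 1.40 × 0.001453 = 0.002035 m/d
v = Ki/n = 1.40·0.001453/0.14 = 0.01453 m/d
Retardation R = 1 + ρ_b·K_d/n = 1 + 1.83×2.0/0.14 = 27.14
Contaminant velocity v_c = v/R = 0.01453/27.14 = 5.355e-4 m/d
t = L/v_c = 150/5.355e-4 = 280100 d
   = 280100/365 = 767 yr

767 years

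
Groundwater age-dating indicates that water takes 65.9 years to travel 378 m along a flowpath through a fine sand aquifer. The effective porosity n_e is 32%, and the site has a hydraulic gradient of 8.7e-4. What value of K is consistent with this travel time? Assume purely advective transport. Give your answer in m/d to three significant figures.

t = 65.9 years = 24050 d
v = L / t = 378 / 24050 = 0.01571 m/d
K = v · n / i = 0.01571 × 0.32 / 8.7e-4 = 5.78 m/d

5.78 m/d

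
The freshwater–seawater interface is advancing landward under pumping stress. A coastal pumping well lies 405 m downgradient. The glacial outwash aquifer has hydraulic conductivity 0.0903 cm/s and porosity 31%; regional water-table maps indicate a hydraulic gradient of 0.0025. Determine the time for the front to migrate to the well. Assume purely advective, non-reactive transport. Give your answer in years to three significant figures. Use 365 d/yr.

1.76 years

K = 0.0903 cm/s × 864 = 78.02 m/d
Darcy flux q = K·i = 78.02 × 0.0025 = 0.1950 m/d
Seepage velocity v = q / n = 0.1950 / 0.31 = 0.6292 m/d
t = L / v = 405 / 0.6292 = 643.7 d
   = 643.7 / 365 = 1.76 yr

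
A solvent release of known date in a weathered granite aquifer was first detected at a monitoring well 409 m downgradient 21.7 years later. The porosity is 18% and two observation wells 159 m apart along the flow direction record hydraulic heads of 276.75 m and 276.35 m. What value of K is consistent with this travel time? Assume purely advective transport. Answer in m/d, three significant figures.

Hydraulic gradient i = (276.75 − 276.35) / 159 = 0.40 / 159 = 0.002516
t = 21.7 years = 7921 d
v = L / t = 409 / 7921 = 0.05164 m/d
K = v · n / i = 0.05164 × 0.18 / 0.002516 = 3.69 m/d

3.69 m/d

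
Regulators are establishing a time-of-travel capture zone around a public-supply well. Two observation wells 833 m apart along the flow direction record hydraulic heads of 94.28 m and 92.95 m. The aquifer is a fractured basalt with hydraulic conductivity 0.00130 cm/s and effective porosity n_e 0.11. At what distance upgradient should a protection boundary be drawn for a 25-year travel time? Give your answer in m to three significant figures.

149 m

Hydraulic gradient i = (94.28 − 92.95) / 833 = 1.33 / 833 = 0.001597
K = 0.00130 cm/s × 864 = 1.123 m/d
q = Ki = 1.123 × 0.001597 = 0.001793 m/d
Average linear velocity = 0.001793 / 0.11 = 0.01630 m/d
T = 25 yr × 365 = 9125 d
L = v × T = 0.01630 × 9125 = 148.8 m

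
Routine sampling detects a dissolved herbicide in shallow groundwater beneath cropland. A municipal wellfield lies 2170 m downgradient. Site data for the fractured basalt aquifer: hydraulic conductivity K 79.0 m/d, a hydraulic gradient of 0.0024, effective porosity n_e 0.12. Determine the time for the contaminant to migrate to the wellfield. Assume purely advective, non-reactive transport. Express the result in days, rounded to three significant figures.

1370 days

Darcy flux q = K·i = 79.0 × 0.0024 = 0.1896 m/d
Average linear velocity = 0.1896 / 0.12 = 1.580 m/d
t = L / v = 2170 / 1.580 = 1373 d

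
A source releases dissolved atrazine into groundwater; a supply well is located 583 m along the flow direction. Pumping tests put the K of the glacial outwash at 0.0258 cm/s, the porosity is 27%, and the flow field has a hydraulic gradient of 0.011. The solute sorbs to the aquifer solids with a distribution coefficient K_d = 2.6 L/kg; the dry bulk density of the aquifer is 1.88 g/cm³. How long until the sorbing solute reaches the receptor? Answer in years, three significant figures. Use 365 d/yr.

33.6 years

K = 0.0258 cm/s × 864 = 22.29 m/d
q = Ki = 22.29 × 0.011 = 0.2452 m/d
v = Ki/n = 22.29·0.011/0.27 = 0.9082 m/d
Retardation R = 1 + ρ_b·K_d/n = 1 + 1.88×2.6/0.27 = 19.10
Contaminant velocity v_c = v/R = 0.9082/19.10 = 0.04754 m/d
t = L/v_c = 583/0.04754 = 12260 d
   = 12260/365 = 33.6 yr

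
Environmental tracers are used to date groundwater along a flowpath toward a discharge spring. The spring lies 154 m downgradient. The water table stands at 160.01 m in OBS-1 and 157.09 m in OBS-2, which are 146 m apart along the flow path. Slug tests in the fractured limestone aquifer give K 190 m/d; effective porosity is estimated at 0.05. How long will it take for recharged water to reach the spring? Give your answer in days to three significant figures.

2.03 days

Hydraulic gradient i = (160.01 − 157.09) / 146 = 2.92 / 146 = 0.02000
Specific discharge q = 190 × 0.02000 = 3.800 m/d
Average linear velocity = 3.800 / 0.05 = 76.00 m/d
t = L / v = 154 / 76.00 = 2.026 d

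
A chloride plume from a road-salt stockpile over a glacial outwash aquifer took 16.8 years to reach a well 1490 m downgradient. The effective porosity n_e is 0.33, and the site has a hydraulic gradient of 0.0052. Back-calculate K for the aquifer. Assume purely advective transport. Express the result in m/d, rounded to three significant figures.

15.4 m/d

t = 16.8 years = 6132 d
v = L / t = 1490 / 6132 = 0.2430 m/d
K = v · n / i = 0.2430 × 0.33 / 0.0052 = 15.4 m/d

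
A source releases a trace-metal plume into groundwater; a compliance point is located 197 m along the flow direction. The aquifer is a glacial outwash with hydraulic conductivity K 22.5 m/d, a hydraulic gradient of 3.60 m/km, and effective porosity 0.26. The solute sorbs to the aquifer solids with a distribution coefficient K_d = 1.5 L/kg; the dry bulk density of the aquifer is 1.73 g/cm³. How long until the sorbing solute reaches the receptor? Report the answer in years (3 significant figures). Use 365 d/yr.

19.0 years

Specific discharge q = 22.5 × 0.0036 = 0.08100 m/d
v_s = q/n_e = 0.08100/0.26 = 0.3115 m/d
Retardation R = 1 + ρ_b·K_d/n = 1 + 1.73×1.5/0.26 = 10.98
Contaminant velocity v_c = v/R = 0.3115/10.98 = 0.02837 m/d
t = L/v_c = 197/0.02837 = 6944 d
   = 6944/365 = 19.0 yr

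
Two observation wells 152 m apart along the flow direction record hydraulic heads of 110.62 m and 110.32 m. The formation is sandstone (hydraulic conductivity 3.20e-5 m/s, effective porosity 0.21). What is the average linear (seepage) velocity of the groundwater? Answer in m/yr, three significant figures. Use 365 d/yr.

Hydraulic gradient i = (110.62 − 110.32) / 152 = 0.30 / 152 = 0.001974
K = 3.20e-5 m/s × 86400 s/d = 2.765 m/d
Specific discharge q = 2.765 × 0.001974 = 0.005457 m/d
Average linear velocity = 0.005457 / 0.21 = 0.02598 m/d
   = 0.02598 × 365 = 9.48 m/yr

9.48 m/yr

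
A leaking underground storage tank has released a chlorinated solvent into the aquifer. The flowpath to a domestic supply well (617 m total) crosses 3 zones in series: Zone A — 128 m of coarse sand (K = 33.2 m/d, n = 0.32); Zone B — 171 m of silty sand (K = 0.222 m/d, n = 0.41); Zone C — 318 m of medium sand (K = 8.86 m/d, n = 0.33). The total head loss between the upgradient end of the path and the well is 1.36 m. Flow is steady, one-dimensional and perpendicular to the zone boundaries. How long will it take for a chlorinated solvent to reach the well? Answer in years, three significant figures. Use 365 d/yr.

Continuity: the same q passes through each zone, so ΔH = q·Σ(L_j/K_j) — the zones act as resistances in series.
Σ(L/K) = 128/33.2 + 171/0.222 + 318/8.86 = 3.855 + 770.3 + 35.89 = 810.0 d
q = ΔH / Σ(L/K) = 1.36 / 810.0 = 0.001679 m/d (same in every zone)
Zone A: v = q/n = 0.001679/0.32 = 0.005247 m/d → t_A = 128/0.005247 = 24400 d
Zone B: v = q/n = 0.001679/0.41 = 0.004095 m/d → t_B = 171/0.004095 = 41760 d
Zone C: v = q/n = 0.001679/0.33 = 0.005088 m/d → t_C = 318/0.005088 = 62500 d
Total t = 24400 + 41760 + 62500 = 128700 d
   = 128700 / 365 = 352 yr

352 years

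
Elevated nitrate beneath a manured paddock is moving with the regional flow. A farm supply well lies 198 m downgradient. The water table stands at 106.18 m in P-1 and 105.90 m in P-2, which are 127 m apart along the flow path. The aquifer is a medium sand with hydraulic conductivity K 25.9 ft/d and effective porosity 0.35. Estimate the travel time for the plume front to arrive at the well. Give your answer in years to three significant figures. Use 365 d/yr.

Hydraulic gradient i = (106.18 − 105.90) / 127 = 0.28 / 127 = 0.002205
K = 25.9 ft/d × 0.3048 = 7.894 m/d
q = Ki = 7.894 × 0.002205 = 0.01740 m/d
v = Ki/n = 7.894·0.002205/0.35 = 0.04973 m/d
t = L / v = 198 / 0.04973 = 3982 d
   = 3982 / 365 = 10.9 yr

10.9 years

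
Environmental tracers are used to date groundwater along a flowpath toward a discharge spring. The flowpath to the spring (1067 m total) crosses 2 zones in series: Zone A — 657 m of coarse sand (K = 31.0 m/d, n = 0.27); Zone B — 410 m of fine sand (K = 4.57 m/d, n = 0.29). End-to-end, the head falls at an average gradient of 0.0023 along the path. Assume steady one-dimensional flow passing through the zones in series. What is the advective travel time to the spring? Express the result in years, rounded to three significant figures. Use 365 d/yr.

Steady 1-D flow in series ⇒ the Darcy flux q is identical in every zone and the zone head losses add (resistances L/K in series).
Σ(L/K) = 657/31.0 + 410/4.57 = 21.19 + 89.72 = 110.9 d
K_eq = L_total / Σ(L/K) = 1067 / 110.9 = 9.620 m/d
q = K_eq · i = 9.620 × 0.0023 = 0.02213 m/d (same in every zone)
Zone A: v = q/n = 0.02213/0.27 = 0.08195 m/d → t_A = 657/0.08195 = 8017 d
Zone B: v = q/n = 0.02213/0.29 = 0.07630 m/d → t_B = 410/0.07630 = 5373 d
Total t = 8017 + 5373 = 13390 d
   = 13390 / 365 = 36.7 yr

36.7 years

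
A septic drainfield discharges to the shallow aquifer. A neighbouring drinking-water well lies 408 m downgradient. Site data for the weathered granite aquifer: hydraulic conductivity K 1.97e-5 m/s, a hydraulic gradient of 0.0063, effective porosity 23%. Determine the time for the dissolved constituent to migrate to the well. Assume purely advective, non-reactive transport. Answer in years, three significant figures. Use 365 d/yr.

24.0 years

K = 1.97e-5 m/s × 86400 s/d = 1.702 m/d
q = Ki = 1.702 × 0.0063 = 0.01072 m/d
v = Ki/n = 1.702·0.0063/0.23 = 0.04662 m/d
t = L / v = 408 / 0.04662 = 8751 d
   = 8751 / 365 = 24.0 yr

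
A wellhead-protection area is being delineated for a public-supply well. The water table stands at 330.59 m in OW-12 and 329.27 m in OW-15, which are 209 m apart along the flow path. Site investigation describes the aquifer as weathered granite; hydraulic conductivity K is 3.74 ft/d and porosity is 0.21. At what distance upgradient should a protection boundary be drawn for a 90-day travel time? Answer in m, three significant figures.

3.09 m

Hydraulic gradient i = (330.59 − 329.27) / 209 = 1.32 / 209 = 0.006316
K = 3.74 ft/d × 0.3048 = 1.140 m/d
q = Ki = 1.140 × 0.006316 = 0.007200 m/d
v_s = q/n_e = 0.007200/0.21 = 0.03428 m/d
L = v × T = 0.03428 × 90 = 3.086 m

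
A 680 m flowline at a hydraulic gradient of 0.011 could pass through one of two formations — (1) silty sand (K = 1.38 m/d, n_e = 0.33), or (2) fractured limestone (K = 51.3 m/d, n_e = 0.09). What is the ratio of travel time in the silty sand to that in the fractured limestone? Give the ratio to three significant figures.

Unit 1 (silty sand): v = 1.38×0.011/0.33 = 0.04600 m/d, t = 680/0.04600 = 14780 d
Unit 2 (fractured limestone): v = 51.3×0.011/0.09 = 6.270 m/d, t = 680/6.270 = 108.5 d
t(silty sand) / t(fractured limestone) = 14780/108.5 = 136

136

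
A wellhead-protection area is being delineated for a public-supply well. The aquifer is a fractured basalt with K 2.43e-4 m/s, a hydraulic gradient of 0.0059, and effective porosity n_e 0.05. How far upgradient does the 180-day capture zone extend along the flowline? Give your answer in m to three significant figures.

446 m

K = 2.43e-4 m/s × 86400 s/d = 21.00 m/d
q = Ki = 21.00 × 0.0059 = 0.1239 m/d
Seepage velocity v = q / n = 0.1239 / 0.05 = 2.477 m/d
L = v × T = 2.477 × 180 = 445.9 m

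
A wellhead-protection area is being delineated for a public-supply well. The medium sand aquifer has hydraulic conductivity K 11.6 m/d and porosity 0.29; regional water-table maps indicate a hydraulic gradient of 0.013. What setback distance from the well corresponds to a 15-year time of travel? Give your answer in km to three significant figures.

2.85 km

Darcy flux q = K·i = 11.6 × 0.013 = 0.1508 m/d
Average linear velocity = 0.1508 / 0.29 = 0.5200 m/d
T = 15 yr × 365 = 5475 d
L = v × T = 0.5200 × 5475 = 2847 m
   = 2.85 km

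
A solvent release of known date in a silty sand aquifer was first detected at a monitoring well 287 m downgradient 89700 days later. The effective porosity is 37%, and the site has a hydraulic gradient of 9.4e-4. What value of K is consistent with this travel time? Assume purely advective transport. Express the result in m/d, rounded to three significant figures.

v = L / t = 287 / 89700 = 0.003200 m/d
K = v · n / i = 0.003200 × 0.37 / 9.4e-4 = 1.26 m/d

1.26 m/d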